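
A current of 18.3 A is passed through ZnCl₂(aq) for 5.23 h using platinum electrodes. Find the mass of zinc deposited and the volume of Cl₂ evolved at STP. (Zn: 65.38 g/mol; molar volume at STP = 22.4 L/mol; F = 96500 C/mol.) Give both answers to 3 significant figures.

117 g Zn; 40.0 L Cl₂

Q = 18.3 × 18828 = 3.446×10^5 C; n(e⁻) = 3.446×10^5 / 96500 = 3.571 mol
Cathode: Zn²⁺ + 2e⁻ → Zn → n(Zn) = 3.571/2 = 1.786 mol → 117 g
Anode: 2Cl⁻ → Cl₂ + 2e⁻ → n(Cl₂) = 3.571/2 = 1.786 mol → 40.0 L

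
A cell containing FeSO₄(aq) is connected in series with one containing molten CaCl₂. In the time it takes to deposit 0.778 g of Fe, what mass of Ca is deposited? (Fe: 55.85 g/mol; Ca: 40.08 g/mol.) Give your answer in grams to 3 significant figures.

0.558 g

n(Fe) = 0.778 / 55.85 = 0.01393 mol
Fe²⁺ + 2e⁻ → Fe, so n(e⁻) = 2 × 0.01393 = 0.02786 mol
Since the cells are in series, n(e⁻) in the Ca cell is also 0.02786 mol.
Ca²⁺ + 2e⁻ → Ca, so n(Ca) = 0.02786 / 2 = 0.01393 mol
m(Ca) = 0.01393 × 40.08 = 0.558 g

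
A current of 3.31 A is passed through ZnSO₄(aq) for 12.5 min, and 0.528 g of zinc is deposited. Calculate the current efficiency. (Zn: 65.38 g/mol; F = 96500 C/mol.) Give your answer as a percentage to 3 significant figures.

Q = 3.31 × 750 = 2483 C
n(e⁻) = 2483 / 96500 = 0.02573 mol
Zn²⁺ + 2e⁻ → Zn, so theoretical n(Zn) = 0.01287 mol → 0.8414 g
Efficiency = 0.528 / 0.8414 = 0.6275 = 62.8%

62.8%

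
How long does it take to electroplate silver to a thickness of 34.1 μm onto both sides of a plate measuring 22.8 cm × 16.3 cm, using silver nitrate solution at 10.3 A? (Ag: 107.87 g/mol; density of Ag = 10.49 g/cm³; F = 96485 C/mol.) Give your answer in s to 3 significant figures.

2310 s

Plated area = 2 × 22.8 × 16.3 = 743.3 cm²
Volume = 743.3 × 34.1×10⁻⁴ cm = 2.535 cm³
m(Ag) = 2.535 × 10.49 = 26.59 g
n(Ag) = 26.59 / 107.87 = 0.2465 mol; n(e⁻) = 0.2465 mol
Q = 0.2465 × 96485 = 23780 C
t = 23780 / 10.3 = 2309 s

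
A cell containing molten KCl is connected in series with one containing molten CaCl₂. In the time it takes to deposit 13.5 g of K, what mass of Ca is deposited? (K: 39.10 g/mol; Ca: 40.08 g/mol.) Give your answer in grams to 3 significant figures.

6.92 g

n(K) = 13.5 / 39.10 = 0.3453 mol
K⁺ + e⁻ → K, so n(e⁻) = 0.3453 mol
The cells are in series, so the same charge (and hence the same n(e⁻) = 0.3453 mol) passes through both.
Ca²⁺ + 2e⁻ → Ca, so n(Ca) = 0.3453 / 2 = 0.1727 mol
m(Ca) = 0.1727 × 40.08 = 6.92 g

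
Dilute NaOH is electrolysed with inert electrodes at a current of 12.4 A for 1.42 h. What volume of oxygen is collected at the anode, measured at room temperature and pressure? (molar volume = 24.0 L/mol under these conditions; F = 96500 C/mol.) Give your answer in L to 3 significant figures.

3.94 L

Charge passed = 12.4 × 5112 = 63390 C
n(e⁻) = Q/F = 63390/96500 = 0.6569 mol
2H₂O → O₂ + 4H⁺ + 4e⁻, so n(O₂) = 0.6569 / 4 = 0.1642 mol
V = 0.1642 × 24.0 = 3.941 L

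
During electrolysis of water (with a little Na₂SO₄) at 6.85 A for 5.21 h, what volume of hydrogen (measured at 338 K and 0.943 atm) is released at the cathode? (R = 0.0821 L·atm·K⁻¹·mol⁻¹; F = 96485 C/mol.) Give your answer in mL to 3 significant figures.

19600 mL

Q = 6.85 A × 18756 s = 1.285×10^5 C
n(e⁻) = Q/F = 1.285×10^5/96485 = 1.332 mol
2H⁺ + 2e⁻ → H₂, so n(H₂) = 1.332 / 2 = 0.6660 mol
V = nRT/P = 0.6660 × 0.0821 × 338 / 0.943 = 19.60 L
= 19600 mL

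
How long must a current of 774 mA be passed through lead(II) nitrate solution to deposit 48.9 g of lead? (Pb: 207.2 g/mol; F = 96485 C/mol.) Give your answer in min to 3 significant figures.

n(Pb) = 48.9 / 207.2 = 0.2360 mol
Pb²⁺ + 2e⁻ → Pb, so n(e⁻) = 2 × 0.2360 = 0.4720 mol
Q = 0.4720 × 96485 = 45540 C
t = Q / I = 45540 / 0.774 = 58840 s = 981 min

981 min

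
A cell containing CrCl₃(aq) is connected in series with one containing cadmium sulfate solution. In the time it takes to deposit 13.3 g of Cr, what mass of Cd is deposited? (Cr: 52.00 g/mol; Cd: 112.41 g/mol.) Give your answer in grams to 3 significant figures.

n(Cr) = 13.3 / 52.00 = 0.2558 mol
Cr³⁺ + 3e⁻ → Cr, so n(e⁻) = 3 × 0.2558 = 0.7674 mol
Same current for the same time ⇒ same n(e⁻) = 0.7674 mol in both cells.
Cd²⁺ + 2e⁻ → Cd, so n(Cd) = 0.7674 / 2 = 0.3837 mol
m(Cd) = 0.3837 × 112.41 = 43.1 g

43.1 g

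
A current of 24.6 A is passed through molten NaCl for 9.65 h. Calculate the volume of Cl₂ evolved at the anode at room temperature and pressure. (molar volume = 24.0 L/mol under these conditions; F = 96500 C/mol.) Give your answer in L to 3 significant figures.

106 L

Charge passed = 24.6 × 34740 = 8.546×10^5 C
n(e⁻) = Q/F = 8.546×10^5/96500 = 8.856 mol
2Cl⁻ → Cl₂ + 2e⁻, so n(Cl₂) = 8.856 / 2 = 4.428 mol
V = 4.428 × 24.0 = 106.3 L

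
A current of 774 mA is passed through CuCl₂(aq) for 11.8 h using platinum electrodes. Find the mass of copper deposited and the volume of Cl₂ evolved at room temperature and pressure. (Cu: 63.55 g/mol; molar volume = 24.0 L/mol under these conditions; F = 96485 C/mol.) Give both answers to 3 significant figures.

Q = 0.774 × 42480 = 32880 C; n(e⁻) = 32880 / 96485 = 0.3408 mol
Cathode: Cu²⁺ + 2e⁻ → Cu → n(Cu) = 0.3408/2 = 0.1704 mol → 10.8 g
Anode: 2Cl⁻ → Cl₂ + 2e⁻ → n(Cl₂) = 0.3408/2 = 0.1704 mol → 4.09 L

10.8 g Cu; 4.09 L Cl₂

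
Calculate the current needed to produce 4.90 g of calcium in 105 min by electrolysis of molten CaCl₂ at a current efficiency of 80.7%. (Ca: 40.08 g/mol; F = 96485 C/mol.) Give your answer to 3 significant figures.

n(Ca) = 4.90 / 40.08 = 0.1223 mol
Ca²⁺ + 2e⁻ → Ca, so n(e⁻) = 2 × 0.1223 = 0.2446 mol
Q = 0.2446 × 96485 / 0.807 = 29240 C
I = Q / t = 29240 / 6300 s = 4.64 A

4.64 A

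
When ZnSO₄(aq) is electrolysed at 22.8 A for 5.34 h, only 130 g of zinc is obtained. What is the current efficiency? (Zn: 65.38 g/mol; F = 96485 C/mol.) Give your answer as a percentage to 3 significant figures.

87.5%

Q = 22.8 × 19224 = 4.383×10^5 C
n(e⁻) = 4.383×10^5 / 96485 = 4.543 mol
Zn²⁺ + 2e⁻ → Zn, so theoretical n(Zn) = 2.272 mol → 148.5 g
Efficiency = 130 / 148.5 = 0.8754 = 87.5%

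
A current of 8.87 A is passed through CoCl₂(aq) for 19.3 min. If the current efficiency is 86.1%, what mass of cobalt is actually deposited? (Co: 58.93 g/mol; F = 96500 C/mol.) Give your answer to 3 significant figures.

2.70 g

Q = 8.87 × 1158 = 10270 C
n(e⁻) = 10270 / 96500 = 0.1064 mol
Co²⁺ + 2e⁻ → Co, so theoretical m(Co) = 0.05320 × 58.93 = 3.135 g
Actual mass = 86.1% × 3.135 = 2.70 g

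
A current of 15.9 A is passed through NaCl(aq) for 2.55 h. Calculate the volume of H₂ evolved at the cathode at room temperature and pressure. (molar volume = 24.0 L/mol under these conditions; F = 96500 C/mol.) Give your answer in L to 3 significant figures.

18.2 L

Q = It = 15.9 × 9180 = 1.460×10^5 C
n(e⁻) = Q/F = 1.460×10^5/96500 = 1.513 mol
2H⁺ + 2e⁻ → H₂, so n(H₂) = 1.513 / 2 = 0.7565 mol
V = 0.7565 × 24.0 = 18.16 L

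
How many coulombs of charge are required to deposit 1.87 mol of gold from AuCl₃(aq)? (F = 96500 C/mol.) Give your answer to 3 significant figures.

Au³⁺ + 3e⁻ → Au, so n(e⁻) = 3 × 1.87 = 5.610 mol
Q = 5.610 × 96500 = 5.414×10^5 C

5.41×10^5 C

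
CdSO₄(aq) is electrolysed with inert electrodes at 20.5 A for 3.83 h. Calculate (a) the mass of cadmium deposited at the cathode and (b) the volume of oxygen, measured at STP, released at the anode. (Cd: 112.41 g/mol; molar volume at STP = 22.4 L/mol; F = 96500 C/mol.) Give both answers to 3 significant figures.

Q = 20.5 × 13788 = 2.827×10^5 C; n(e⁻) = 2.827×10^5 / 96500 = 2.930 mol
Cathode: Cd²⁺ + 2e⁻ → Cd → n(Cd) = 2.930/2 = 1.465 mol → 165 g
Anode: 2H₂O → O₂ + 4H⁺ + 4e⁻ → n(O₂) = 2.930/4 = 0.7325 mol → 16.4 L

165 g Cd; 16.4 L O₂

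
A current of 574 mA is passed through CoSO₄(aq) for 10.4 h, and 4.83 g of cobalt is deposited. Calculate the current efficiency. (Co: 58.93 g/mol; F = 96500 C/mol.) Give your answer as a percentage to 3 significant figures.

Q = 0.574 × 37440 = 21490 C
n(e⁻) = 21490 / 96500 = 0.2227 mol
Co²⁺ + 2e⁻ → Co, so theoretical n(Co) = 0.1114 mol → 6.565 g
Efficiency = 4.83 / 6.565 = 0.7357 = 73.6%

73.6%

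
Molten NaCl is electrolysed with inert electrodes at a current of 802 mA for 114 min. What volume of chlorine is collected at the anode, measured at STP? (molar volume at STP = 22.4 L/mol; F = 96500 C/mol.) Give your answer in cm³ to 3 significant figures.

Charge passed = 0.802 × 6840 = 5486 C
n(e⁻) = Q/F = 5486/96500 = 0.05685 mol
2Cl⁻ → Cl₂ + 2e⁻, so n(Cl₂) = 0.05685 / 2 = 0.02843 mol
V = 0.02843 × 22.4 = 0.6368 L
= 637 cm³

637 cm³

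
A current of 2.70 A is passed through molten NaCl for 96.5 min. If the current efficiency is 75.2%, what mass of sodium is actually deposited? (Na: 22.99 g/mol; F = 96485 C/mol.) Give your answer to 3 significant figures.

2.80 g

Q = 2.70 × 5790 = 15630 C
n(e⁻) = 15630 / 96485 = 0.1620 mol
Na⁺ + e⁻ → Na, so theoretical m(Na) = 0.1620 × 22.99 = 3.724 g
Actual mass = 75.2% × 3.724 = 2.80 g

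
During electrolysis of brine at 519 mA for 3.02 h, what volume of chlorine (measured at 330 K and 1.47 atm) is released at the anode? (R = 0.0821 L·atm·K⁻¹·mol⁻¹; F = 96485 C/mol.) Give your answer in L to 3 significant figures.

0.539 L

Q = It = 0.519 × 10872 = 5643 C
n(e⁻) = Q/F = 5643/96485 = 0.05849 mol
2Cl⁻ → Cl₂ + 2e⁻, so n(Cl₂) = 0.05849 / 2 = 0.02925 mol
V = nRT/P = 0.02925 × 0.0821 × 330 / 1.47 = 0.5391 L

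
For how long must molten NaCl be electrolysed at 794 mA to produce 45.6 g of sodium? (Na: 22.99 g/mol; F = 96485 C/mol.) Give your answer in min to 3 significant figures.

4020 min

n(Na) = 45.6 / 22.99 = 1.983 mol
Na⁺ + e⁻ → Na, so n(e⁻) = 1.983 mol
Q = 1.983 × 96485 = 1.913×10^5 C
t = Q / I = 1.913×10^5 / 0.794 = 2.409×10^5 s = 4020 min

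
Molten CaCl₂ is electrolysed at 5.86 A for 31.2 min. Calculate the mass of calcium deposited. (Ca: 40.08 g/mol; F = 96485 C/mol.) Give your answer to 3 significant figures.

2.28 g

Charge passed = 5.86 × 1872 = 10970 C
Moles of electrons = 10970 / 96485 = 0.1137 mol
Ca²⁺ + 2e⁻ → Ca, so n(Ca) = 0.1137 / 2 = 0.05685 mol
m = 0.05685 × 40.08 = 2.28 g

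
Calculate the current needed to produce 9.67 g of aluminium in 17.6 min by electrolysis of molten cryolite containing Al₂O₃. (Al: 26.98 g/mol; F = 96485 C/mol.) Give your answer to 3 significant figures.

n(Al) = 9.67 / 26.98 = 0.3584 mol
Al³⁺ + 3e⁻ → Al, so n(e⁻) = 3 × 0.3584 = 1.075 mol
Q = 1.075 × 96485 = 1.037×10^5 C
I = Q / t = 1.037×10^5 / 1056 s = 98.2 A

98.2 A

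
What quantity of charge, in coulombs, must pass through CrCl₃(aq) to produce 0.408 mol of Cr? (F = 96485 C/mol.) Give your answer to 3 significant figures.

Cr³⁺ + 3e⁻ → Cr, so n(e⁻) = 3 × 0.408 = 1.224 mol
Q = 1.224 × 96485 = 1.181×10^5 C

1.18×10^5 C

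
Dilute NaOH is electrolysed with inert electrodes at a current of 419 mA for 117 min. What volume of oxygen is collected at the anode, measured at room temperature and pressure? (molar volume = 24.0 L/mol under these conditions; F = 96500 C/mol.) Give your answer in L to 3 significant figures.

Q = It = 0.419 × 7020 = 2941 C
Moles of electrons = 2941 / 96500 = 0.03048 mol
2H₂O → O₂ + 4H⁺ + 4e⁻, so n(O₂) = 0.03048 / 4 = 0.007620 mol
V = 0.007620 × 24.0 = 0.1829 L

0.183 L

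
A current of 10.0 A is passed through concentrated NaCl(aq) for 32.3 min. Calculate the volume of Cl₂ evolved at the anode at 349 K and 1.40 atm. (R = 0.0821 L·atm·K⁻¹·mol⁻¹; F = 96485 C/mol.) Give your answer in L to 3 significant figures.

Q = It = 10.0 × 1938 = 19380 C
Moles of electrons = 19380 / 96485 = 0.2009 mol
2Cl⁻ → Cl₂ + 2e⁻, so n(Cl₂) = 0.2009 / 2 = 0.1005 mol
V = nRT/P = 0.1005 × 0.0821 × 349 / 1.40 = 2.057 L

2.06 L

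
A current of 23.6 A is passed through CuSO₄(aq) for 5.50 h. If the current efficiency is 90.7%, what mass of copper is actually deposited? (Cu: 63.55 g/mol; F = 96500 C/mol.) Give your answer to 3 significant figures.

140 g

Q = 23.6 × 19800 = 4.673×10^5 C
n(e⁻) = 4.673×10^5 / 96500 = 4.842 mol
Cu²⁺ + 2e⁻ → Cu, so theoretical m(Cu) = 2.421 × 63.55 = 153.9 g
Actual mass = 90.7% × 153.9 = 140 g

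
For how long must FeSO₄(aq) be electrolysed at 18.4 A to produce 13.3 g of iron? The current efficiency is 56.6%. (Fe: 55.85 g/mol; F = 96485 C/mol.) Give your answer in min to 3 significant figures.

73.5 min

n(Fe) = 13.3 / 55.85 = 0.2381 mol
Fe²⁺ + 2e⁻ → Fe, so n(e⁻) = 2 × 0.2381 = 0.4762 mol
Q = 0.4762 × 96485 / 0.566 = 81180 C
t = Q / I = 81180 / 18.4 = 4412 s = 73.5 min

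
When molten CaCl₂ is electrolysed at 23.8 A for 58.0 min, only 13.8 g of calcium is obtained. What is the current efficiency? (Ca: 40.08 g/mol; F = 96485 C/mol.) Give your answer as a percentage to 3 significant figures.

Q = 23.8 × 3480 = 82820 C
n(e⁻) = 82820 / 96485 = 0.8584 mol
Ca²⁺ + 2e⁻ → Ca, so theoretical n(Ca) = 0.4292 mol → 17.20 g
Efficiency = 13.8 / 17.20 = 0.8023 = 80.2%

80.2%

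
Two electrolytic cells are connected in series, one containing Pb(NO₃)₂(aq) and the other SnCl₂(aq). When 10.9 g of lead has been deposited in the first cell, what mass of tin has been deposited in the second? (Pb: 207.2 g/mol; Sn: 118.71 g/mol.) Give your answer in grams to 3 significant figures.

6.24 g

n(Pb) = 10.9 / 207.2 = 0.05261 mol
Pb²⁺ + 2e⁻ → Pb, so n(e⁻) = 2 × 0.05261 = 0.1052 mol
In series, the same 0.1052 mol of electrons flows through the second cell.
Sn²⁺ + 2e⁻ → Sn, so n(Sn) = 0.1052 / 2 = 0.05260 mol
m(Sn) = 0.05260 × 118.71 = 6.24 g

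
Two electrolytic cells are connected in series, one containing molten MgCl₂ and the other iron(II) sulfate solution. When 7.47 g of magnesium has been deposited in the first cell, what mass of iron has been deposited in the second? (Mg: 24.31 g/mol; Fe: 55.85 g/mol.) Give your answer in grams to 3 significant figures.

17.2 g

n(Mg) = 7.47 / 24.31 = 0.3073 mol
Mg²⁺ + 2e⁻ → Mg, so n(e⁻) = 2 × 0.3073 = 0.6146 mol
Same current for the same time ⇒ same n(e⁻) = 0.6146 mol in both cells.
Fe²⁺ + 2e⁻ → Fe, so n(Fe) = 0.6146 / 2 = 0.3073 mol
m(Fe) = 0.3073 × 55.85 = 17.2 g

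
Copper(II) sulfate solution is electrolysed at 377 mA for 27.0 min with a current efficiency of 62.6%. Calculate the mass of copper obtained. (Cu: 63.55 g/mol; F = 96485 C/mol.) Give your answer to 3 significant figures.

0.126 g

Q = 0.377 × 1620 = 610.7 C
n(e⁻) = 610.7 / 96485 = 0.006329 mol
Cu²⁺ + 2e⁻ → Cu, so theoretical m(Cu) = 0.003165 × 63.55 = 0.2011 g
Actual mass = 62.6% × 0.2011 = 0.126 g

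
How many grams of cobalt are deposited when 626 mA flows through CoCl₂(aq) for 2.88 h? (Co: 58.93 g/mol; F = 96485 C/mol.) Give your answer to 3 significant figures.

1.98 g

Q = 0.626 A × 10368 s = 6490 C
n(e⁻) = 6490 / 96485 = 0.06726 mol
Co²⁺ + 2e⁻ → Co, so n(Co) = 0.06726 / 2 = 0.03363 mol
m = 0.03363 × 58.93 = 1.98 g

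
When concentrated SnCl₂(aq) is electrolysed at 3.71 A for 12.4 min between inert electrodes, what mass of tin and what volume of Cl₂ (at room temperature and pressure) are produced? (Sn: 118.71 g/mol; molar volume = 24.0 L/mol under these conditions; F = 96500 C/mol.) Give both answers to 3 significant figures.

Q = 3.71 × 744 = 2760 C; n(e⁻) = 2760 / 96500 = 0.02860 mol
Cathode: Sn²⁺ + 2e⁻ → Sn → n(Sn) = 0.02860/2 = 0.01430 mol → 1.70 g
Anode: 2Cl⁻ → Cl₂ + 2e⁻ → n(Cl₂) = 0.02860/2 = 0.01430 mol → 0.343 L

1.70 g Sn; 0.343 L Cl₂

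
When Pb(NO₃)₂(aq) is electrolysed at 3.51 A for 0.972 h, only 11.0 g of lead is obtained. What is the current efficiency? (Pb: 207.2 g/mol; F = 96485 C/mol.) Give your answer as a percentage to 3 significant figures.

83.4%

Q = 3.51 × 3499.2 = 12280 C
n(e⁻) = 12280 / 96485 = 0.1273 mol
Pb²⁺ + 2e⁻ → Pb, so theoretical n(Pb) = 0.06365 mol → 13.19 g
Efficiency = 11.0 / 13.19 = 0.8340 = 83.4%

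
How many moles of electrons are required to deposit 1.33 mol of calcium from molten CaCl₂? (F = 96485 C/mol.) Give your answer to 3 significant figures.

2.66 mol

Ca²⁺ + 2e⁻ → Ca, so n(e⁻) = 2 × 1.33 = 2.660 mol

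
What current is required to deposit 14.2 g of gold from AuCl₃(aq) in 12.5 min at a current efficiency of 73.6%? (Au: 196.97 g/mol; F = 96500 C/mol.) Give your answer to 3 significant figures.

37.8 A

n(Au) = 14.2 / 196.97 = 0.07209 mol
Au³⁺ + 3e⁻ → Au, so n(e⁻) = 3 × 0.07209 = 0.2163 mol
Q = 0.2163 × 96500 / 0.736 = 28360 C
I = Q / t = 28360 / 750 s = 37.8 A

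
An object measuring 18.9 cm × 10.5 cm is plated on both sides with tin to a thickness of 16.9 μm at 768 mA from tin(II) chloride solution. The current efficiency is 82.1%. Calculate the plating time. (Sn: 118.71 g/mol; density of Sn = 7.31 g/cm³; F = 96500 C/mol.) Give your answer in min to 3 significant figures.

211 min

Plated area = 2 × 18.9 × 10.5 = 396.9 cm²
Volume = 396.9 × 16.9×10⁻⁴ cm = 0.6708 cm³
m(Sn) = 0.6708 × 7.31 = 4.904 g
n(Sn) = 4.904 / 118.71 = 0.04131 mol; n(e⁻) = 2 × 0.04131 = 0.08262 mol
Q = 0.08262 × 96500 / 0.821 = 9711 C
t = 9711 / 0.768 = 12640 s = 211 min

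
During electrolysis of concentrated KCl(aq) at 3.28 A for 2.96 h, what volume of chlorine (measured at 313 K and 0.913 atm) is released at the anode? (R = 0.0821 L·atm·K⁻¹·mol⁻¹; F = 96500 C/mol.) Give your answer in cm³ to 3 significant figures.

5100 cm³

Q = It = 3.28 × 10656 = 34950 C
n(e⁻) = 34950 / 96500 = 0.3622 mol
2Cl⁻ → Cl₂ + 2e⁻, so n(Cl₂) = 0.3622 / 2 = 0.1811 mol
V = nRT/P = 0.1811 × 0.0821 × 313 / 0.913 = 5.097 L
= 5100 cm³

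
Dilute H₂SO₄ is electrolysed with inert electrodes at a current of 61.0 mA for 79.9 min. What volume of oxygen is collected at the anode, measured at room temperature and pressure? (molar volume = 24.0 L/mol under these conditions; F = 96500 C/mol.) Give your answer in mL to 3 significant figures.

Q = 0.0610 A × 4794 s = 292.4 C
n(e⁻) = 292.4 / 96500 = 0.003030 mol
2H₂O → O₂ + 4H⁺ + 4e⁻, so n(O₂) = 0.003030 / 4 = 7.575×10^-4 mol
V = 7.575×10^-4 × 24.0 = 0.01818 L
= 18.2 mL

18.2 mL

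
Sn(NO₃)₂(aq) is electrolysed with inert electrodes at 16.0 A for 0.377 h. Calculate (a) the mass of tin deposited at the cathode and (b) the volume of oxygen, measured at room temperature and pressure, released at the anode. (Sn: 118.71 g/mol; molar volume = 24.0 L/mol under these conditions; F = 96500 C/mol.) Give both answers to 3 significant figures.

Q = 16.0 × 1357.2 = 21720 C; n(e⁻) = 21720 / 96500 = 0.2251 mol
Cathode: Sn²⁺ + 2e⁻ → Sn → n(Sn) = 0.2251/2 = 0.1126 mol → 13.4 g
Anode: 2H₂O → O₂ + 4H⁺ + 4e⁻ → n(O₂) = 0.2251/4 = 0.05628 mol → 1.35 L

13.4 g Sn; 1.35 L O₂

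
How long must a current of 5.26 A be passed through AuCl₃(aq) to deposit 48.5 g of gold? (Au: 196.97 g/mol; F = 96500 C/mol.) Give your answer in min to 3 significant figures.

n(Au) = 48.5 / 196.97 = 0.2462 mol
Au³⁺ + 3e⁻ → Au, so n(e⁻) = 3 × 0.2462 = 0.7386 mol
Q = 0.7386 × 96500 = 71270 C
t = Q / I = 71270 / 5.26 = 13550 s = 226 min

226 min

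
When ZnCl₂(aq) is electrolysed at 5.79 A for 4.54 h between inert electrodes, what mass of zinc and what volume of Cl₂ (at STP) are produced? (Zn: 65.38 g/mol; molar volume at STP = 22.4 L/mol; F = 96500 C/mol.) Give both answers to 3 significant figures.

Q = 5.79 × 16344 = 94630 C; n(e⁻) = 94630 / 96500 = 0.9806 mol
Cathode: Zn²⁺ + 2e⁻ → Zn → n(Zn) = 0.9806/2 = 0.4903 mol → 32.1 g
Anode: 2Cl⁻ → Cl₂ + 2e⁻ → n(Cl₂) = 0.9806/2 = 0.4903 mol → 11.0 L

32.1 g Zn; 11.0 L Cl₂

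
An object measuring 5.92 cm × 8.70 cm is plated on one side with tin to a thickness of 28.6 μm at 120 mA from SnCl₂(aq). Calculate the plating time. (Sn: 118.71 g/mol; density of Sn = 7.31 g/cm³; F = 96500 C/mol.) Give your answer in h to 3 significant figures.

4.05 h

Plated area = 5.92 × 8.70 = 51.50 cm²
Volume = 51.50 × 28.6×10⁻⁴ cm = 0.1473 cm³
m(Sn) = 0.1473 × 7.31 = 1.077 g
n(Sn) = 1.077 / 118.71 = 0.009073 mol; n(e⁻) = 2 × 0.009073 = 0.01815 mol
Q = 0.01815 × 96500 = 1751 C
t = 1751 / 0.120 = 14590 s = 4.05 h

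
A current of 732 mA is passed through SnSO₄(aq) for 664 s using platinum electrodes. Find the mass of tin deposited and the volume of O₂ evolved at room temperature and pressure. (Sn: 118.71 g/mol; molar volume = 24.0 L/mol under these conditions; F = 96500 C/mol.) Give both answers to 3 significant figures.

Q = 0.732 × 664 = 486.0 C; n(e⁻) = 486.0 / 96500 = 0.005036 mol
Cathode: Sn²⁺ + 2e⁻ → Sn → n(Sn) = 0.005036/2 = 0.002518 mol → 0.299 g
Anode: 2H₂O → O₂ + 4H⁺ + 4e⁻ → n(O₂) = 0.005036/4 = 0.001259 mol → 0.0302 L

0.299 g Sn; 0.0302 L O₂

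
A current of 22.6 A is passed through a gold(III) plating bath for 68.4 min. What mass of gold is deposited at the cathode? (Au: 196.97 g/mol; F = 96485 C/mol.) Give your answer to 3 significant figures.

Q = 22.6 A × 4104 s = 92750 C
n(e⁻) = 92750 / 96485 = 0.9613 mol
Au³⁺ + 3e⁻ → Au, so n(Au) = 0.9613 / 3 = 0.3204 mol
m = 0.3204 × 196.97 = 63.1 g

63.1 g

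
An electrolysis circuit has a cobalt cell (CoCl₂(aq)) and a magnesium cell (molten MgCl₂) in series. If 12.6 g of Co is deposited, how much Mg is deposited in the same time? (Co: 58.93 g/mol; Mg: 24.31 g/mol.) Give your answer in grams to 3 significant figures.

n(Co) = 12.6 / 58.93 = 0.2138 mol
Co²⁺ + 2e⁻ → Co, so n(e⁻) = 2 × 0.2138 = 0.4276 mol
Since the cells are in series, n(e⁻) in the Mg cell is also 0.4276 mol.
Mg²⁺ + 2e⁻ → Mg, so n(Mg) = 0.4276 / 2 = 0.2138 mol
m(Mg) = 0.2138 × 24.31 = 5.20 g

5.20 g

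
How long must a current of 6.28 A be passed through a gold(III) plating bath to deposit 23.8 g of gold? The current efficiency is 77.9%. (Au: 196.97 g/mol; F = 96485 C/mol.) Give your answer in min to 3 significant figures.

n(Au) = 23.8 / 196.97 = 0.1208 mol
Au³⁺ + 3e⁻ → Au, so n(e⁻) = 3 × 0.1208 = 0.3624 mol
Q = 0.3624 × 96485 / 0.779 = 44890 C
t = Q / I = 44890 / 6.28 = 7148 s = 119 min

119 min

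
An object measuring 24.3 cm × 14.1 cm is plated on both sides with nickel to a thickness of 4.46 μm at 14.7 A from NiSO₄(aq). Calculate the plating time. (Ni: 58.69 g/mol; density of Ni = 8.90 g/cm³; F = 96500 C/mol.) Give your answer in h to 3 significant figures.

0.169 h

Plated area = 2 × 24.3 × 14.1 = 685.3 cm²
Volume = 685.3 × 4.46×10⁻⁴ cm = 0.3056 cm³
m(Ni) = 0.3056 × 8.90 = 2.720 g
n(Ni) = 2.720 / 58.69 = 0.04635 mol; n(e⁻) = 2 × 0.04635 = 0.09270 mol
Q = 0.09270 × 96500 = 8946 C
t = 8946 / 14.7 = 608.6 s = 0.169 h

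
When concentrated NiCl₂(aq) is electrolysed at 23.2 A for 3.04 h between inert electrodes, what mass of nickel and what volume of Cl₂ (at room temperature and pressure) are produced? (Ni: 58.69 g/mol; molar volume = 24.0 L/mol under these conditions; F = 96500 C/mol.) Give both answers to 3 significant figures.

Q = 23.2 × 10944 = 2.539×10^5 C; n(e⁻) = 2.539×10^5 / 96500 = 2.631 mol
Cathode: Ni²⁺ + 2e⁻ → Ni → n(Ni) = 2.631/2 = 1.316 mol → 77.2 g
Anode: 2Cl⁻ → Cl₂ + 2e⁻ → n(Cl₂) = 2.631/2 = 1.316 mol → 31.6 L

77.2 g Ni; 31.6 L Cl₂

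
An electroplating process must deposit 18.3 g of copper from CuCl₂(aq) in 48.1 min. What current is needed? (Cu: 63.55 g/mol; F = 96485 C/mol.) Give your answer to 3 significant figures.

19.3 A

n(Cu) = 18.3 / 63.55 = 0.2880 mol
Cu²⁺ + 2e⁻ → Cu, so n(e⁻) = 2 × 0.2880 = 0.5760 mol
Q = 0.5760 × 96485 = 55580 C
I = Q / t = 55580 / 2886 s = 19.3 A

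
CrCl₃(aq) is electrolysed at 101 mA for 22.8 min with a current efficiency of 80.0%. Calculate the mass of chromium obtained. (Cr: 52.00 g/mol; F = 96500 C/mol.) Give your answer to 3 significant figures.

Q = 0.101 × 1368 = 138.2 C
n(e⁻) = 138.2 / 96500 = 0.001432 mol
Cr³⁺ + 3e⁻ → Cr, so theoretical m(Cr) = 4.773×10^-4 × 52.00 = 0.02482 g
Actual mass = 80.0% × 0.02482 = 0.0199 g

0.0199 g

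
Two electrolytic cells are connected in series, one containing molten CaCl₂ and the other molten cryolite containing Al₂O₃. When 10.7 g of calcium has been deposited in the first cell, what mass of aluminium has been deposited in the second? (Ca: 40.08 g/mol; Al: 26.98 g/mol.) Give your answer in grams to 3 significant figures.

n(Ca) = 10.7 / 40.08 = 0.2670 mol
Ca²⁺ + 2e⁻ → Ca, so n(e⁻) = 2 × 0.2670 = 0.5340 mol
Since the cells are in series, n(e⁻) in the Al cell is also 0.5340 mol.
Al³⁺ + 3e⁻ → Al, so n(Al) = 0.5340 / 3 = 0.1780 mol
m(Al) = 0.1780 × 26.98 = 4.80 g

4.80 g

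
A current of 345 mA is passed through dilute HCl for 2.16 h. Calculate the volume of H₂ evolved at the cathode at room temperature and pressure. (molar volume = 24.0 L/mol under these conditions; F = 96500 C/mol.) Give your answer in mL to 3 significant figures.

Q = It = 0.345 × 7776 = 2683 C
Moles of electrons = 2683 / 96500 = 0.02780 mol
2H⁺ + 2e⁻ → H₂, so n(H₂) = 0.02780 / 2 = 0.01390 mol
V = 0.01390 × 24.0 = 0.3336 L
= 334 mL

334 mL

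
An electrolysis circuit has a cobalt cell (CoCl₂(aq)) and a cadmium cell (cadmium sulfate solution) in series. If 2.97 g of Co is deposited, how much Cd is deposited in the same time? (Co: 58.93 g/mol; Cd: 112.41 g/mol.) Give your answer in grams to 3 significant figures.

5.67 g

n(Co) = 2.97 / 58.93 = 0.05040 mol
Co²⁺ + 2e⁻ → Co, so n(e⁻) = 2 × 0.05040 = 0.1008 mol
Same current for the same time ⇒ same n(e⁻) = 0.1008 mol in both cells.
Cd²⁺ + 2e⁻ → Cd, so n(Cd) = 0.1008 / 2 = 0.05040 mol
m(Cd) = 0.05040 × 112.41 = 5.67 g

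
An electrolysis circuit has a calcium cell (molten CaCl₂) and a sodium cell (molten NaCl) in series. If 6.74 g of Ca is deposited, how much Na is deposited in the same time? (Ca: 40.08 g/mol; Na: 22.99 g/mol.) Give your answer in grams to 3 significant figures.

7.73 g

n(Ca) = 6.74 / 40.08 = 0.1682 mol
Ca²⁺ + 2e⁻ → Ca, so n(e⁻) = 2 × 0.1682 = 0.3364 mol
Same current for the same time ⇒ same n(e⁻) = 0.3364 mol in both cells.
Na⁺ + e⁻ → Na, so n(Na) = 0.3364 mol
m(Na) = 0.3364 × 22.99 = 7.73 g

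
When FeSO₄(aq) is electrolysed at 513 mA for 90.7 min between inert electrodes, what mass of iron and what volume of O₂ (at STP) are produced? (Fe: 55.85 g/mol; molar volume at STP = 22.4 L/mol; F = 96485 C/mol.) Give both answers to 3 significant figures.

0.808 g Fe; 0.162 L O₂

Q = 0.513 × 5442 = 2792 C; n(e⁻) = 2792 / 96485 = 0.02894 mol
Cathode: Fe²⁺ + 2e⁻ → Fe → n(Fe) = 0.02894/2 = 0.01447 mol → 0.808 g
Anode: 2H₂O → O₂ + 4H⁺ + 4e⁻ → n(O₂) = 0.02894/4 = 0.007235 mol → 0.162 L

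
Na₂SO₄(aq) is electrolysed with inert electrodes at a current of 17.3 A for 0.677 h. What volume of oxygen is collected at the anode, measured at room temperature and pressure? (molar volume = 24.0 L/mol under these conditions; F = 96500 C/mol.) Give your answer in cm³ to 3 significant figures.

2620 cm³

Q = It = 17.3 × 2437.2 = 42160 C
n(e⁻) = 42160 / 96500 = 0.4369 mol
2H₂O → O₂ + 4H⁺ + 4e⁻, so n(O₂) = 0.4369 / 4 = 0.1092 mol
V = 0.1092 × 24.0 = 2.621 L
= 2620 cm³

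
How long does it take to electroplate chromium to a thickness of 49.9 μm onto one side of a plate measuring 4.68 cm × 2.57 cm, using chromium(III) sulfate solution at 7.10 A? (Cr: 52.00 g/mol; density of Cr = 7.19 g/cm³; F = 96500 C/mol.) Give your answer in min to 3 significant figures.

5.64 min

Plated area = 4.68 × 2.57 = 12.03 cm²
Volume = 12.03 × 49.9×10⁻⁴ cm = 0.06003 cm³
m(Cr) = 0.06003 × 7.19 = 0.4316 g
n(Cr) = 0.4316 / 52.00 = 0.008300 mol; n(e⁻) = 3 × 0.008300 = 0.02490 mol
Q = 0.02490 × 96500 = 2403 C
t = 2403 / 7.10 = 338.5 s = 5.64 min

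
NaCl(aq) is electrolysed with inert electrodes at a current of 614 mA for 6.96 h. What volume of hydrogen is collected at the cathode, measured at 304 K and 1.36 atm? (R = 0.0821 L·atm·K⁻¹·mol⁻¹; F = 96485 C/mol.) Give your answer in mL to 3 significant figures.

Q = It = 0.614 × 25056 = 15380 C
n(e⁻) = 15380 / 96485 = 0.1594 mol
2H⁺ + 2e⁻ → H₂, so n(H₂) = 0.1594 / 2 = 0.07970 mol
V = nRT/P = 0.07970 × 0.0821 × 304 / 1.36 = 1.463 L
= 1460 mL

1460 mL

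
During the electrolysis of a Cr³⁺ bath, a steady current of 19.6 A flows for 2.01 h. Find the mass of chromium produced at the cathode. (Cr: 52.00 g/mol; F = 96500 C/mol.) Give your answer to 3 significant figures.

25.5 g

Q = 19.6 A × 7236 s = 1.418×10^5 C
n(e⁻) = Q/F = 1.418×10^5/96500 = 1.469 mol
Cr³⁺ + 3e⁻ → Cr, so n(Cr) = 1.469 / 3 = 0.4897 mol
m = 0.4897 × 52.00 = 25.5 g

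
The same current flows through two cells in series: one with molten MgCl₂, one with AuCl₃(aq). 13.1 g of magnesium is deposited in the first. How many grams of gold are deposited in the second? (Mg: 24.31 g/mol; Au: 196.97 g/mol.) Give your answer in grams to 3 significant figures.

n(Mg) = 13.1 / 24.31 = 0.5389 mol
Mg²⁺ + 2e⁻ → Mg, so n(e⁻) = 2 × 0.5389 = 1.078 mol
Same current for the same time ⇒ same n(e⁻) = 1.078 mol in both cells.
Au³⁺ + 3e⁻ → Au, so n(Au) = 1.078 / 3 = 0.3593 mol
m(Au) = 0.3593 × 196.97 = 70.8 g

70.8 g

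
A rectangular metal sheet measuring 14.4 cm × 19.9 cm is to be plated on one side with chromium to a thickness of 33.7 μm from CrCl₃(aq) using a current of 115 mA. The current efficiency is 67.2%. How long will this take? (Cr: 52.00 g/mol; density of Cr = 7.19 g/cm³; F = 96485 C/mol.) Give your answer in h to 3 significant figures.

139 h

Plated area = 14.4 × 19.9 = 286.6 cm²
Volume = 286.6 × 33.7×10⁻⁴ cm = 0.9658 cm³
m(Cr) = 0.9658 × 7.19 = 6.944 g
n(Cr) = 6.944 / 52.00 = 0.1335 mol; n(e⁻) = 3 × 0.1335 = 0.4005 mol
Q = 0.4005 × 96485 / 0.672 = 57500 C
t = 57500 / 0.115 = 5.000×10^5 s = 139 h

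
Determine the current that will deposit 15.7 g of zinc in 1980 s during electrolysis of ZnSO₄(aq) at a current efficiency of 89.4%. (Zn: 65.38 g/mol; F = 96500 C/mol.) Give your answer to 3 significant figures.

26.2 A

n(Zn) = 15.7 / 65.38 = 0.2401 mol
Zn²⁺ + 2e⁻ → Zn, so n(e⁻) = 2 × 0.2401 = 0.4802 mol
Q = 0.4802 × 96500 / 0.894 = 51830 C
I = Q / t = 51830 / 1980 s = 26.2 A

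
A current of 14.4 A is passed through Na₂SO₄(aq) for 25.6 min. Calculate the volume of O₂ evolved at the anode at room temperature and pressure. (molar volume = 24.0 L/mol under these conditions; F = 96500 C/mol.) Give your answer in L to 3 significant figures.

1.38 L

Q = 14.4 A × 1536 s = 22120 C
Moles of electrons = 22120 / 96500 = 0.2292 mol
2H₂O → O₂ + 4H⁺ + 4e⁻, so n(O₂) = 0.2292 / 4 = 0.05730 mol
V = 0.05730 × 24.0 = 1.375 L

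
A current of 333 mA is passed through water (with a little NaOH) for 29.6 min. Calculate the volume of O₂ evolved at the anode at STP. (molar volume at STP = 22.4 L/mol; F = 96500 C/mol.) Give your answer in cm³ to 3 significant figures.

Q = It = 0.333 × 1776 = 591.4 C
Moles of electrons = 591.4 / 96500 = 0.006128 mol
2H₂O → O₂ + 4H⁺ + 4e⁻, so n(O₂) = 0.006128 / 4 = 0.001532 mol
V = 0.001532 × 22.4 = 0.03432 L
= 34.3 cm³

34.3 cm³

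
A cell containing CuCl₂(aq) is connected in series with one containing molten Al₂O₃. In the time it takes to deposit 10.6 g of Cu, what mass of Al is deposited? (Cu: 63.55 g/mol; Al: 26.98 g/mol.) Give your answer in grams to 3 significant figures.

n(Cu) = 10.6 / 63.55 = 0.1668 mol
Cu²⁺ + 2e⁻ → Cu, so n(e⁻) = 2 × 0.1668 = 0.3336 mol
In series, the same 0.3336 mol of electrons flows through the second cell.
Al³⁺ + 3e⁻ → Al, so n(Al) = 0.3336 / 3 = 0.1112 mol
m(Al) = 0.1112 × 26.98 = 3.00 g

3.00 g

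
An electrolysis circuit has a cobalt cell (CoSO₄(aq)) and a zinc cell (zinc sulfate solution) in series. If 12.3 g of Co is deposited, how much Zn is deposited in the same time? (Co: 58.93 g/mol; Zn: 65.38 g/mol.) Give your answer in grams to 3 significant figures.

13.6 g

n(Co) = 12.3 / 58.93 = 0.2087 mol
Co²⁺ + 2e⁻ → Co, so n(e⁻) = 2 × 0.2087 = 0.4174 mol
In series, the same 0.4174 mol of electrons flows through the second cell.
Zn²⁺ + 2e⁻ → Zn, so n(Zn) = 0.4174 / 2 = 0.2087 mol
m(Zn) = 0.2087 × 65.38 = 13.6 g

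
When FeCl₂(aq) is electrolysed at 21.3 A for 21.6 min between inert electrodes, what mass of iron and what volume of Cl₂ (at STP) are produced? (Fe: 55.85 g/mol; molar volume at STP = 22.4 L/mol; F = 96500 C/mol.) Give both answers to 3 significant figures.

Q = 21.3 × 1296 = 27600 C; n(e⁻) = 27600 / 96500 = 0.2860 mol
Cathode: Fe²⁺ + 2e⁻ → Fe → n(Fe) = 0.2860/2 = 0.1430 mol → 7.99 g
Anode: 2Cl⁻ → Cl₂ + 2e⁻ → n(Cl₂) = 0.2860/2 = 0.1430 mol → 3.20 L

7.99 g Fe; 3.20 L Cl₂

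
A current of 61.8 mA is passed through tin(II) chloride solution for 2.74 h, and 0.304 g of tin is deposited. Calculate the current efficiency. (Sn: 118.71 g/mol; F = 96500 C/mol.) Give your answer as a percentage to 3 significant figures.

81.1%

Q = 0.0618 × 9864 = 609.6 C
n(e⁻) = 609.6 / 96500 = 0.006317 mol
Sn²⁺ + 2e⁻ → Sn, so theoretical n(Sn) = 0.003159 mol → 0.3750 g
Efficiency = 0.304 / 0.3750 = 0.8107 = 81.1%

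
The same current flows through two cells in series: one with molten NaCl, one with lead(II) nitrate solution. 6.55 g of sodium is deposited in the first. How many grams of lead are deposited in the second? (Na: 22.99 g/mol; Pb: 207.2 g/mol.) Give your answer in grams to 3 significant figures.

29.5 g

n(Na) = 6.55 / 22.99 = 0.2849 mol
Na⁺ + e⁻ → Na, so n(e⁻) = 0.2849 mol
Same current for the same time ⇒ same n(e⁻) = 0.2849 mol in both cells.
Pb²⁺ + 2e⁻ → Pb, so n(Pb) = 0.2849 / 2 = 0.1425 mol
m(Pb) = 0.1425 × 207.2 = 29.5 g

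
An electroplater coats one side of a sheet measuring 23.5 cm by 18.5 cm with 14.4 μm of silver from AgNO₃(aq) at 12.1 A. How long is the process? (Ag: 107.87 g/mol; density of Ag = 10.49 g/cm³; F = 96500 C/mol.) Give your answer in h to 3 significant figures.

Plated area = 23.5 × 18.5 = 434.8 cm²
Volume = 434.8 × 14.4×10⁻⁴ cm = 0.6261 cm³
m(Ag) = 0.6261 × 10.49 = 6.568 g
n(Ag) = 6.568 / 107.87 = 0.06089 mol; n(e⁻) = 0.06089 mol
Q = 0.06089 × 96500 = 5876 C
t = 5876 / 12.1 = 485.6 s = 0.135 h

0.135 h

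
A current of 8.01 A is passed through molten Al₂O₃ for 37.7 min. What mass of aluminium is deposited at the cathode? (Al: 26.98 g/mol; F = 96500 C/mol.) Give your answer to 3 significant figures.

Q = It = 8.01 × 2262 = 18120 C
n(e⁻) = Q/F = 18120/96500 = 0.1878 mol
Al³⁺ + 3e⁻ → Al, so n(Al) = 0.1878 / 3 = 0.06260 mol
m = 0.06260 × 26.98 = 1.69 g

1.69 g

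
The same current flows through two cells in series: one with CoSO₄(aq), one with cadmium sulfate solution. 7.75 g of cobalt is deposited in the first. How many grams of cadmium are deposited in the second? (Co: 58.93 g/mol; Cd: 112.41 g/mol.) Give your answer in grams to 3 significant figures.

n(Co) = 7.75 / 58.93 = 0.1315 mol
Co²⁺ + 2e⁻ → Co, so n(e⁻) = 2 × 0.1315 = 0.2630 mol
In series, the same 0.2630 mol of electrons flows through the second cell.
Cd²⁺ + 2e⁻ → Cd, so n(Cd) = 0.2630 / 2 = 0.1315 mol
m(Cd) = 0.1315 × 112.41 = 14.8 g

14.8 g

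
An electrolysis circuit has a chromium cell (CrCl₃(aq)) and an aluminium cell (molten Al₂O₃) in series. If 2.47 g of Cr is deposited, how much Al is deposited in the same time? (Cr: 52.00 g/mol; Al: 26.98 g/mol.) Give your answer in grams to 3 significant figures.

1.28 g

n(Cr) = 2.47 / 52.00 = 0.04750 mol
Cr³⁺ + 3e⁻ → Cr, so n(e⁻) = 3 × 0.04750 = 0.1425 mol
Since the cells are in series, n(e⁻) in the Al cell is also 0.1425 mol.
Al³⁺ + 3e⁻ → Al, so n(Al) = 0.1425 / 3 = 0.04750 mol
m(Al) = 0.04750 × 26.98 = 1.28 g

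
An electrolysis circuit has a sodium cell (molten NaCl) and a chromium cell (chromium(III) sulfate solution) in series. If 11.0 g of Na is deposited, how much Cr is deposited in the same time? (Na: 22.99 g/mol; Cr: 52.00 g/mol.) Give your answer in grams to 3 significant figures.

n(Na) = 11.0 / 22.99 = 0.4785 mol
Na⁺ + e⁻ → Na, so n(e⁻) = 0.4785 mol
Same current for the same time ⇒ same n(e⁻) = 0.4785 mol in both cells.
Cr³⁺ + 3e⁻ → Cr, so n(Cr) = 0.4785 / 3 = 0.1595 mol
m(Cr) = 0.1595 × 52.00 = 8.29 g

8.29 g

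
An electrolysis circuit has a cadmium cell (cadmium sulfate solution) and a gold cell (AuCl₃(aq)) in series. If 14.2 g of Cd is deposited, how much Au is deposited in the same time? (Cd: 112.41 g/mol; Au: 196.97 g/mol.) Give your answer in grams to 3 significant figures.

16.6 g

n(Cd) = 14.2 / 112.41 = 0.1263 mol
Cd²⁺ + 2e⁻ → Cd, so n(e⁻) = 2 × 0.1263 = 0.2526 mol
The cells are in series, so the same charge (and hence the same n(e⁻) = 0.2526 mol) passes through both.
Au³⁺ + 3e⁻ → Au, so n(Au) = 0.2526 / 3 = 0.08420 mol
m(Au) = 0.08420 × 196.97 = 16.6 g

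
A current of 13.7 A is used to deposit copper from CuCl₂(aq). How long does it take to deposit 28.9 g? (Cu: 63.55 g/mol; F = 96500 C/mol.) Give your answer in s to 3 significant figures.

6410 s

n(Cu) = 28.9 / 63.55 = 0.4548 mol
Cu²⁺ + 2e⁻ → Cu, so n(e⁻) = 2 × 0.4548 = 0.9096 mol
Q = 0.9096 × 96500 = 87780 C
t = Q / I = 87780 / 13.7 = 6407 s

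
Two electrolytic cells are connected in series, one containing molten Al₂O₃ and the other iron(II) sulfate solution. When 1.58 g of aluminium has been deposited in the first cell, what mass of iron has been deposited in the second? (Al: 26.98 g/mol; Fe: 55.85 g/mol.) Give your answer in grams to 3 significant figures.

4.91 g

n(Al) = 1.58 / 26.98 = 0.05856 mol
Al³⁺ + 3e⁻ → Al, so n(e⁻) = 3 × 0.05856 = 0.1757 mol
Same current for the same time ⇒ same n(e⁻) = 0.1757 mol in both cells.
Fe²⁺ + 2e⁻ → Fe, so n(Fe) = 0.1757 / 2 = 0.08785 mol
m(Fe) = 0.08785 × 55.85 = 4.91 g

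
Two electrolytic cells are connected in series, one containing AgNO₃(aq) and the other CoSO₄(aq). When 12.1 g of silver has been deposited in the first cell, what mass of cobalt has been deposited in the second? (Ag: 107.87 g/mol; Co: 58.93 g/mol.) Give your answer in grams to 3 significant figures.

n(Ag) = 12.1 / 107.87 = 0.1122 mol
Ag⁺ + e⁻ → Ag, so n(e⁻) = 0.1122 mol
Same current for the same time ⇒ same n(e⁻) = 0.1122 mol in both cells.
Co²⁺ + 2e⁻ → Co, so n(Co) = 0.1122 / 2 = 0.05610 mol
m(Co) = 0.05610 × 58.93 = 3.31 g

3.31 g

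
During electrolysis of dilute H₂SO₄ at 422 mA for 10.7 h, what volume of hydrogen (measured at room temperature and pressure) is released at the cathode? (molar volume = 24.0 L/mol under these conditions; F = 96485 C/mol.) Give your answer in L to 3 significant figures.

Q = It = 0.422 × 38520 = 16260 C
Moles of electrons = 16260 / 96485 = 0.1685 mol
2H⁺ + 2e⁻ → H₂, so n(H₂) = 0.1685 / 2 = 0.08425 mol
V = 0.08425 × 24.0 = 2.022 L

2.02 L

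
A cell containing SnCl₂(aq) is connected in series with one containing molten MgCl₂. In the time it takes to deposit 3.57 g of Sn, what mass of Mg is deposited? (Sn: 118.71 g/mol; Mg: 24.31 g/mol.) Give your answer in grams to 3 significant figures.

0.731 g

n(Sn) = 3.57 / 118.71 = 0.03007 mol
Sn²⁺ + 2e⁻ → Sn, so n(e⁻) = 2 × 0.03007 = 0.06014 mol
Same current for the same time ⇒ same n(e⁻) = 0.06014 mol in both cells.
Mg²⁺ + 2e⁻ → Mg, so n(Mg) = 0.06014 / 2 = 0.03007 mol
m(Mg) = 0.03007 × 24.31 = 0.731 g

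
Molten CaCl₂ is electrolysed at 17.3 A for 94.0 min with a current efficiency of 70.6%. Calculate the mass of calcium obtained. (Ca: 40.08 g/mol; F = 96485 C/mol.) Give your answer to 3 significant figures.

Q = 17.3 × 5640 = 97570 C
n(e⁻) = 97570 / 96485 = 1.011 mol
Ca²⁺ + 2e⁻ → Ca, so theoretical m(Ca) = 0.5055 × 40.08 = 20.26 g
Actual mass = 70.6% × 20.26 = 14.3 g

14.3 g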